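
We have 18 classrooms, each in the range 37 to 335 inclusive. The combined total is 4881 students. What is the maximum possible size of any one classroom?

335

To make one classroom as large as possible, make the other 17 as small as possible.
The other 17 contribute at least 17 × 37 = 629, leaving at most 4881 − 629 = 4252.
But each classroom is capped at 335, so the maximum is 335.
Achievable: one at 335 and the other 17 totalling 4546, which fits since 17 × 37 ≤ 4546 ≤ 17 × 335.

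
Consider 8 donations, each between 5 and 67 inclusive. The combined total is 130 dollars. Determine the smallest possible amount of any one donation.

5

To make one donation as small as possible, make the other 7 as large as possible.
The other 7 can take up 7 × 67 = 469 ≥ 130 − 5, so one donation can sit at its floor of 5.
Achievable: one at 5 and the other 7 totalling 125, which fits since 7 × 5 ≤ 125 ≤ 7 × 67.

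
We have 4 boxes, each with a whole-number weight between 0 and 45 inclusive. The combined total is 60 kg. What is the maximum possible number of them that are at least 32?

1

If k of the values are ≥ 32, the total is ≥ 32k + 0(4 − k).
Setting 32k + 0(4 − k) ≤ 60 gives 32k ≤ 60, so k ≤ 1.
k = 1 is achieved by 1 value at 32 and 3 at 0, total 32; add 28 to one value (staying below 32) to reach 60.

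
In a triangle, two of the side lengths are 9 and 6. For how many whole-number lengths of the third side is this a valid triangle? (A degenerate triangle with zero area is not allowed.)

The triangle inequality gives |9 − 6| < c < 9 + 6, i.e. 3 < c < 15.
So c can be any integer from 4 to 14: 11 values.

11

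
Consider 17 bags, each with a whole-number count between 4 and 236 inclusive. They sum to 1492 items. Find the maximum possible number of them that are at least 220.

Suppose k of them are at least 220. Those contribute at least 220 each and the other 17 − k at least 4 each.
So the total is at least 220k + 4(17 − k) = 68 + 216k. This must be ≤ 1492, giving k ≤ 6.
k = 6 is achieved by 6 values at 220 and 11 at 4, total 1364; add 128 to one value (staying below 220) to reach 1492.

6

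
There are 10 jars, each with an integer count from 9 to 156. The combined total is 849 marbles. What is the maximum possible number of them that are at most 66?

Each value at 66 or below falls at least 156 − 66 = 90 short of the ceiling 156.
The ceiling total is 10 × 156 = 1560, and we need 849, so at most ⌊(1560 − 849)/90⌋ = 7 can be that low.
k = 7 is achieved by 7 values at 66 and 3 at 156, total 930; lower one of the 156's by 81 (still > 66) to reach 849.

7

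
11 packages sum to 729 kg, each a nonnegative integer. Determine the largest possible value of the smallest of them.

66

The average is 729/11 < 67, so some value is ≤ 66.
Achievable: 8 of them at 66 and 3 at 67 total 729.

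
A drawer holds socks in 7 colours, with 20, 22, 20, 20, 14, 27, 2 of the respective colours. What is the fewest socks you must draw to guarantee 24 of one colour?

122

In the worst case you take as many as possible of each colour without reaching 24: 20 + 22 + 20 + 20 + 14 + 23 + 2 = 121.
The next one must give 24 of some colour, so 121 + 1 = 122.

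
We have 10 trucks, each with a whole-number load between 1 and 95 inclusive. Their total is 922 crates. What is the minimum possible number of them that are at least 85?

8

Suppose at most 10 − j of them reach 85; then j values are ≤ 84 and the rest ≤ 95.
The total is then ≤ 84·j + 95·(10 − j) = 950 − 11j. For this to be ≥ 922 we need j ≤ 2, so at least 10 − 2 = 8 must reach 85.
Exactly 8 works: 8 values at 95 and 2 at 84 total 928; lower one of the high values by 6 (still ≥ 85) to hit 922.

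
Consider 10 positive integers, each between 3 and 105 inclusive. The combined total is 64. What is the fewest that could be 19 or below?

8

Each value above 19 is at least 20, contributing at least 20 − 3 = 17 above the floor 3.
The sum exceeds the floor total 30 by 34, so at most ⌊34/17⌋ = 2 exceed 19, and at least 8 are ≤ 19.
Exactly 8 works: 8 values at 3 and 2 at 20 total 64.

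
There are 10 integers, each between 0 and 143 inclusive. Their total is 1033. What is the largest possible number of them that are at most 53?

4

Suppose k of them are at most 53. Those contribute at most 53 each and the rest at most 143 each.
So the total is at most 53k + 143(10 − k) = 1430 − 90k. This must still be ≥ 1033, so k ≤ 4.
k = 4 is achieved by 4 values at 53 and 6 at 143, total 1070; lower one of the 143's by 37 (still > 53) to reach 1033.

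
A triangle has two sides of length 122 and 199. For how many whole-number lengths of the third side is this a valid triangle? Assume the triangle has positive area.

The triangle inequality gives |122 − 199| < c < 122 + 199, i.e. 77 < c < 321.
So c can be any integer from 78 to 320: 243 values.

243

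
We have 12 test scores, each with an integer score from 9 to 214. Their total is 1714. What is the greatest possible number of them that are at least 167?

With k values at 167 or above and the rest at least 9, the sum is at least 108 + 158k.
Since the sum is 1714, we need 158k ≤ 1606, i.e. k ≤ 10.
k = 10 is achieved by 10 values at 167 and 2 at 9, total 1688; add 26 to one value (staying below 167) to reach 1714.

10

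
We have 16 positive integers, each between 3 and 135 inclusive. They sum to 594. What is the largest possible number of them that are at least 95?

If k of the values are ≥ 95, the total is ≥ 95k + 3(16 − k).
Setting 95k + 3(16 − k) ≤ 594 gives 92k ≤ 546, so k ≤ 5.
k = 5 is achieved by 5 values at 95 and 11 at 3, total 508; add 86 to one value (staying below 95) to reach 594.

5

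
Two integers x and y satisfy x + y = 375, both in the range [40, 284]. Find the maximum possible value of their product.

With x + y fixed, xy peaks when the two are closest together.
Taking x = 187 and y = 188 (both in [40, 284]) gives xy = 35156.

35156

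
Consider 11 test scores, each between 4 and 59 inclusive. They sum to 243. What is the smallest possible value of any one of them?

4

To make one score as small as possible, make the other 10 as large as possible.
The other 10 can take up 10 × 59 = 590 ≥ 243 − 4, so one score can sit at its floor of 4.
Achievable: one at 4 and the other 10 totalling 239, which fits since 10 × 4 ≤ 239 ≤ 10 × 59.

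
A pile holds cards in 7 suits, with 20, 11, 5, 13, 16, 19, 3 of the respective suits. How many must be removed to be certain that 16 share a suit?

In the worst case you take as many as possible of each suit without reaching 16: 15 + 11 + 5 + 13 + 15 + 15 + 3 = 77.
The next one must give 16 of some suit, so 77 + 1 = 78.

78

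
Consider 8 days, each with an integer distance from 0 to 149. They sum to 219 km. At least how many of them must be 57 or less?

5

Let j be the number exceeding 57. Then the total is ≥ 58·j + 0·(8 − j) = 0 + 58j.
So 58j ≤ 219 and j ≤ 3; hence at least 8 − 3 = 5 are ≤ 57.
Exactly 5 works: 5 values at 0 and 3 at 58 total 174; raise one of the low values by 45 (still ≤ 57) to hit 219.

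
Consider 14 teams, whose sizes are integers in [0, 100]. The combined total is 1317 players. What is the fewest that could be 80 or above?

11

If only k of them are at least 80, the other 14 − k are at most 79, so the total is at most k·100 + (14 − k)·79.
This must reach 1317, so k·100 + (14 − k)·79 ≥ 1317, giving k ≥ 11.
Exactly 11 works: 11 values at 100 and 3 at 79 total 1337; lower one of the high values by 20 (still ≥ 80) to hit 1317.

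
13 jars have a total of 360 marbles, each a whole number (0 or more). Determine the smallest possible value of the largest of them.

28

The average is 360/13 > 27, so not all 13 can be 27 or less; the largest is ≥ 28.
Equality holds with 9 values of 28 and 4 values of 27.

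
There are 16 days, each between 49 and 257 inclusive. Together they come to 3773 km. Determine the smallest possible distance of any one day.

49

Minimizing one value means maximizing the remaining 15.
The other 15 can take up 15 × 257 = 3855 ≥ 3773 − 49, so one day can sit at its floor of 49.
Achievable: one at 49 and the other 15 totalling 3724, which fits since 15 × 49 ≤ 3724 ≤ 15 × 257.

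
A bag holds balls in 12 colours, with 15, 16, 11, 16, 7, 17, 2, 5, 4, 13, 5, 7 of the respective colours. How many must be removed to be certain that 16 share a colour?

115

In the worst case you take as many as possible of each colour without reaching 16: 15 + 15 + 11 + 15 + 7 + 15 + 2 + 5 + 4 + 13 + 5 + 7 = 114.
The next one must give 16 of some colour, so 114 + 1 = 115.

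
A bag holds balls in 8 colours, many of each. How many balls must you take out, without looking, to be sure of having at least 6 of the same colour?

You could draw 5 of every colour without reaching 6 of any — 40 in all.
One more forces 6 of some colour, so 40 + 1 = 41.

41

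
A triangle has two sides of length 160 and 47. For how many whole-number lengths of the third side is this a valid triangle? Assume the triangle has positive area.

93

The triangle inequality gives |160 − 47| < c < 160 + 47, i.e. 113 < c < 207.
So c can be any integer from 114 to 206: 93 values.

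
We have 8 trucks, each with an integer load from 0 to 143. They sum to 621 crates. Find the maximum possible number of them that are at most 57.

6

Suppose k of them are at most 57. Those contribute at most 57 each and the rest at most 143 each.
So the total is at most 57k + 143(8 − k) = 1144 − 86k. This must still be ≥ 621, so k ≤ 6.
k = 6 is achieved by 6 values at 57 and 2 at 143, total 628; lower one of the 143's by 7 (still > 57) to reach 621.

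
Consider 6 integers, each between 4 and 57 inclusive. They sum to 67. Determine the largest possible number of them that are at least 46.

With k values at 46 or above and the rest at least 4, the sum is at least 24 + 42k.
Since the sum is 67, we need 42k ≤ 43, i.e. k ≤ 1.
k = 1 is achieved by 1 value at 46 and 5 at 4, total 66; add 1 to one value (staying below 46) to reach 67.

1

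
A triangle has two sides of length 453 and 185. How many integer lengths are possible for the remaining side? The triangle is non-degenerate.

The triangle inequality gives |453 − 185| < c < 453 + 185, i.e. 268 < c < 638.
So c can be any integer from 269 to 637: 369 values.

369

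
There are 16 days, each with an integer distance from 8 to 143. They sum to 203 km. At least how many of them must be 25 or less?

If only k of them are at most 25, the other 16 − k are at least 26, so the total is at least (16 − k)·26 + k·8.
This is ≤ 203, so (16 − k)·26 + 8k ≤ 203, which gives k ≥ 12.
Exactly 12 works: 12 values at 8 and 4 at 26 total 200; raise one of the low values by 3 (still ≤ 25) to hit 203.

12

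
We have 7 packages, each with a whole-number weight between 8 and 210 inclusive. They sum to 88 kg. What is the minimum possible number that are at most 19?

5

Let j be the number exceeding 19. Then the total is ≥ 20·j + 8·(7 − j) = 56 + 12j.
So 12j ≤ 32 and j ≤ 2; hence at least 7 − 2 = 5 are ≤ 19.
Exactly 5 works: 5 values at 8 and 2 at 20 total 80; raise one of the low values by 8 (still ≤ 19) to hit 88.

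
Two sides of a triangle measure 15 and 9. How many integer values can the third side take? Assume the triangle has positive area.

The triangle inequality gives |15 − 9| < c < 15 + 9, i.e. 6 < c < 24.
So c can be any integer from 7 to 23: 17 values.

17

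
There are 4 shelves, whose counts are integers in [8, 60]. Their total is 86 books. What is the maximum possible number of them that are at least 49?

1

With k values at 49 or above and the rest at least 8, the sum is at least 32 + 41k.
Since the sum is 86, we need 41k ≤ 54, i.e. k ≤ 1.
k = 1 is achieved by 1 value at 49 and 3 at 8, total 73; add 13 to one value (staying below 49) to reach 86.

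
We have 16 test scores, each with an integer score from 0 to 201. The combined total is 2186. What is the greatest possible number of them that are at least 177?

Suppose k of them are at least 177. Those contribute at least 177 each and the other 16 − k at least 0 each.
So the total is at least 177k + 0(16 − k) = 0 + 177k. This must be ≤ 2186, giving k ≤ 12.
k = 12 is achieved by 12 values at 177 and 4 at 0, total 2124; add 62 to one value (staying below 177) to reach 2186.

12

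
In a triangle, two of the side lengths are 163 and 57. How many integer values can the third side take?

113

The triangle inequality gives |163 − 57| < c < 163 + 57, i.e. 106 < c < 220.
So c can be any integer from 107 to 219: 113 values.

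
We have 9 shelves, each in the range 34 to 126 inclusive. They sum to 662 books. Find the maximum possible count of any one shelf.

Maximizing one value means minimizing the remaining 8.
The other 8 contribute at least 8 × 34 = 272, leaving at most 662 − 272 = 390.
But each shelf is capped at 126, so the maximum is 126.
Achievable: one at 126 and the other 8 totalling 536, which fits since 8 × 34 ≤ 536 ≤ 8 × 126.

126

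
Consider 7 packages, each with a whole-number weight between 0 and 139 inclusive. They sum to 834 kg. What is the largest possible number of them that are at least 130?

If k of the values are ≥ 130, the total is ≥ 130k + 0(7 − k).
Setting 130k + 0(7 − k) ≤ 834 gives 130k ≤ 834, so k ≤ 6.
k = 6 is achieved by 6 values at 130 and 1 at 0, total 780; add 54 to one value (staying below 130) to reach 834.

6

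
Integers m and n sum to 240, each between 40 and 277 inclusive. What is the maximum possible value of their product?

With m + n fixed, mn peaks when the two are closest together.
Taking m = 120 and n = 120 (both in [40, 277]) gives mn = 14400.

14400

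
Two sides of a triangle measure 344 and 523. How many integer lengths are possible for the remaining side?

The triangle inequality gives |344 − 523| < c < 344 + 523, i.e. 179 < c < 867.
So c can be any integer from 180 to 866: 687 values.

687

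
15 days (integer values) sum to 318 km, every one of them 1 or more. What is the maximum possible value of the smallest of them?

21

If every one of the 15 were at least 22, the total would be at least 15 × 22 = 330 > 318.
Equality holds with 12 values of 21 and 3 values of 22.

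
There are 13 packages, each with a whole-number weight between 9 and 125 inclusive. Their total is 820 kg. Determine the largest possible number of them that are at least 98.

7

Suppose k of them are at least 98. Those contribute at least 98 each and the other 13 − k at least 9 each.
So the total is at least 98k + 9(13 − k) = 117 + 89k. This must be ≤ 820, giving k ≤ 7.
k = 7 is achieved by 7 values at 98 and 6 at 9, total 740; add 80 to one value (staying below 98) to reach 820.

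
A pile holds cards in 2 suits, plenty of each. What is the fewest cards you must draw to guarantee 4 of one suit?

In the worst case you draw 3 of each of the 2 suits: 2 × 3 = 6.
One more forces 4 of some suit, so 6 + 1 = 7.

7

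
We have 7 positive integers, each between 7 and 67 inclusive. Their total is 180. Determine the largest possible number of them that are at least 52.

Suppose k of them are at least 52. Those contribute at least 52 each and the other 7 − k at least 7 each.
So the total is at least 52k + 7(7 − k) = 49 + 45k. This must be ≤ 180, giving k ≤ 2.
k = 2 is achieved by 2 values at 52 and 5 at 7, total 139; add 41 to one value (staying below 52) to reach 180.

2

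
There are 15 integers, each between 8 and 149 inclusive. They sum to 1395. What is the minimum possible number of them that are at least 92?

If only k of them are at least 92, the other 15 − k are at most 91, so the total is at most k·149 + (15 − k)·91.
This must reach 1395, so k·149 + (15 − k)·91 ≥ 1395, giving k ≥ 1.
Exactly 1 works: 1 value at 149 and 14 at 91 total 1423; lower one of the high values by 28 (still ≥ 92) to hit 1395.

1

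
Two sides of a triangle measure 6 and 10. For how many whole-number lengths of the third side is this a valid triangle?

The triangle inequality gives |6 − 10| < c < 6 + 10, i.e. 4 < c < 16.
So c can be any integer from 5 to 15: 11 values.

11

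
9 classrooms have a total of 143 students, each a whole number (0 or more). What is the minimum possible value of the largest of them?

16

The average is 143/9 > 15, so not all 9 can be 15 or less; the largest is ≥ 16.
Taking 1 copy of 15 and 8 copies of 16 gives exactly 143, so 16 is attained.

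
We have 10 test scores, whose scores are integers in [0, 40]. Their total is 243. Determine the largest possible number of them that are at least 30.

8

With k values at 30 or above and the rest at least 0, the sum is at least 0 + 30k.
Since the sum is 243, we need 30k ≤ 243, i.e. k ≤ 8.
k = 8 is achieved by 8 values at 30 and 2 at 0, total 240; add 3 to one value (staying below 30) to reach 243.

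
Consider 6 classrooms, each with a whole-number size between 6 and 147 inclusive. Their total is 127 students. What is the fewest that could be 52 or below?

Let j be the number exceeding 52. Then the total is ≥ 53·j + 6·(6 − j) = 36 + 47j.
So 47j ≤ 91 and j ≤ 1; hence at least 6 − 1 = 5 are ≤ 52.
Exactly 5 works: 5 values at 6 and 1 at 53 total 83; raise one of the low values by 44 (still ≤ 52) to hit 127.

5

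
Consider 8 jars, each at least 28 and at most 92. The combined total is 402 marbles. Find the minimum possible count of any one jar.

28

Minimizing one value means maximizing the remaining 7.
The other 7 can take up 7 × 92 = 644 ≥ 402 − 28, so one jar can sit at its floor of 28.
Achievable: one at 28 and the other 7 totalling 374, which fits since 7 × 28 ≤ 374 ≤ 7 × 92.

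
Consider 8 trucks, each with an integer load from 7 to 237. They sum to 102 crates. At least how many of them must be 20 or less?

5

If only k of them are at most 20, the other 8 − k are at least 21, so the total is at least (8 − k)·21 + k·7.
This is ≤ 102, so (8 − k)·21 + 7k ≤ 102, which gives k ≥ 5.
Exactly 5 works: 5 values at 7 and 3 at 21 total 98; raise one of the low values by 4 (still ≤ 20) to hit 102.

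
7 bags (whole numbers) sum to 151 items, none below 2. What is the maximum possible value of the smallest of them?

21

The average is 151/7 < 22, so some value is ≤ 21.
Taking 3 copies of 21 and 4 copies of 22 gives exactly 151, so 21 is attained.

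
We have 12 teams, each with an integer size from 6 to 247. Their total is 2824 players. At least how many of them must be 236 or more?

Suppose at most 12 − j of them reach 236; then j values are ≤ 235 and the rest ≤ 247.
The total is then ≤ 235·j + 247·(12 − j) = 2964 − 12j. For this to be ≥ 2824 we need j ≤ 11, so at least 12 − 11 = 1 must reach 236.
Exactly 1 works: 1 value at 247 and 11 at 235 total 2832; lower one of the high values by 8 (still ≥ 236) to hit 2824.

1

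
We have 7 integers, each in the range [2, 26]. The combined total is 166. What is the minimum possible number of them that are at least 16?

6

Each value short of 16 is at most 15, costing at least 26 − 15 = 11 against the maximum total of 182.
We can afford to lose at most 182 − 166 = 16, so at most ⌊16/11⌋ = 1 fall short, and at least 6 are ≥ 16.
Exactly 6 works: 6 values at 26 and 1 at 15 total 171; lower one of the high values by 5 (still ≥ 16) to hit 166.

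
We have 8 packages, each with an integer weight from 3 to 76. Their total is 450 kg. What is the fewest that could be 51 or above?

2

If only k of them are at least 51, the other 8 − k are at most 50, so the total is at most k·76 + (8 − k)·50.
This must reach 450, so k·76 + (8 − k)·50 ≥ 450, giving k ≥ 2.
Exactly 2 works: 2 values at 76 and 6 at 50 total 452; lower one of the high values by 2 (still ≥ 51) to hit 450.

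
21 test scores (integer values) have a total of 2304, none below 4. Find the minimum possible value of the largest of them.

The 21 values sum to 2304, so their maximum is at least ⌈2304/21⌉ = 110.
Achievable: 15 of them at 110 and 6 at 109 total 2304.

110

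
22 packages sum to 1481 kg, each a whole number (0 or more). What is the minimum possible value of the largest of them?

Some value must be at least ⌈1481/22⌉ = 68, since 22 × 67 = 1474 < 1481.
Taking 15 copies of 67 and 7 copies of 68 gives exactly 1481, so 68 is attained.

68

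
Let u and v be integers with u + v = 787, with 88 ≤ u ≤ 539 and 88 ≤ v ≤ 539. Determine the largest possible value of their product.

154842

For a fixed sum, the product uv is largest when u and v are as close as possible.
Taking u = 393 and v = 394 (both in [88, 539]) gives uv = 154842.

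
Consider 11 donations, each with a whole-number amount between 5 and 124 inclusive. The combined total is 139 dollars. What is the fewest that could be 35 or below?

Each value above 35 is at least 36, contributing at least 36 − 5 = 31 above the floor 5.
The sum exceeds the floor total 55 by 84, so at most ⌊84/31⌋ = 2 exceed 35, and at least 9 are ≤ 35.
Exactly 9 works: 9 values at 5 and 2 at 36 total 117; raise one of the low values by 22 (still ≤ 35) to hit 139.

9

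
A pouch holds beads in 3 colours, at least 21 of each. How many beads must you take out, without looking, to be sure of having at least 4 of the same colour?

10

You could draw 3 of every colour without reaching 4 of any — 9 in all.
One more forces 4 of some colour, so 9 + 1 = 10.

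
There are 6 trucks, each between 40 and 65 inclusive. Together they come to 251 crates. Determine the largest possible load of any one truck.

51

To make one truck as large as possible, make the other 5 as small as possible.
The other 5 contribute at least 5 × 40 = 200, leaving at most 251 − 200 = 51.
Since 51 ≤ 65, this is achievable: one at 51 and 5 at 40.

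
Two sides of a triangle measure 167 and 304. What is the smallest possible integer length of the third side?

The third side must exceed |167 − 304| = 137.
The smallest integer above 137 is 138.

138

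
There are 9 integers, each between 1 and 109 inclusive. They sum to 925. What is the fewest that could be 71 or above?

8

Each value short of 71 is at most 70, costing at least 109 − 70 = 39 against the maximum total of 981.
We can afford to lose at most 981 − 925 = 56, so at most ⌊56/39⌋ = 1 fall short, and at least 8 are ≥ 71.
Exactly 8 works: 8 values at 109 and 1 at 70 total 942; lower one of the high values by 17 (still ≥ 71) to hit 925.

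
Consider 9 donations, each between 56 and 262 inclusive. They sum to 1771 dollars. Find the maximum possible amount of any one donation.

262

Maximizing one value means minimizing the remaining 8.
The other 8 contribute at least 8 × 56 = 448, leaving at most 1771 − 448 = 1323.
But each donation is capped at 262, so the maximum is 262.
Achievable: one at 262 and the other 8 totalling 1509, which fits since 8 × 56 ≤ 1509 ≤ 8 × 262.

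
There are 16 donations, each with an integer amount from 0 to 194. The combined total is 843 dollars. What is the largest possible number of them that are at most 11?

12

Each value at 11 or below falls at least 194 − 11 = 183 short of the ceiling 194.
The ceiling total is 16 × 194 = 3104, and we need 843, so at most ⌊(3104 − 843)/183⌋ = 12 can be that low.
k = 12 is achieved by 12 values at 11 and 4 at 194, total 908; lower one of the 194's by 65 (still > 11) to reach 843.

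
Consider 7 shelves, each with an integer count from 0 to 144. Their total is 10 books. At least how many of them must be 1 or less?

2

Let j be the number exceeding 1. Then the total is ≥ 2·j + 0·(7 − j) = 0 + 2j.
So 2j ≤ 10 and j ≤ 5; hence at least 7 − 5 = 2 are ≤ 1.
Exactly 2 works: 2 values at 0 and 5 at 2 total 10.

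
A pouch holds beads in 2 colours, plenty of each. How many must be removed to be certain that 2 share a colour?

In the worst case you draw 1 of each of the 2 colours: 2 × 1 = 2.
One more forces 2 of some colour, so 2 + 1 = 3.

3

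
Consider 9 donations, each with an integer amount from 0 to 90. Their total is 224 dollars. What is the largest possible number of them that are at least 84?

2

If k of the values are ≥ 84, the total is ≥ 84k + 0(9 − k).
Setting 84k + 0(9 − k) ≤ 224 gives 84k ≤ 224, so k ≤ 2.
k = 2 is achieved by 2 values at 84 and 7 at 0, total 168; add 56 to one value (staying below 84) to reach 224.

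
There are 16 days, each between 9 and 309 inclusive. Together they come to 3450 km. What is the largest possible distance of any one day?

To make one day as large as possible, make the other 15 as small as possible.
The other 15 contribute at least 15 × 9 = 135, leaving at most 3450 − 135 = 3315.
But each day is capped at 309, so the maximum is 309.
Achievable: one at 309 and the other 15 totalling 3141, which fits since 15 × 9 ≤ 3141 ≤ 15 × 309.

309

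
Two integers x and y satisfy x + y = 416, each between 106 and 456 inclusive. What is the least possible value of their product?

32860

Since x + y is fixed, pushing one of them to its bound minimizes the product.
The extreme feasible split is x = 106, y = 310, giving xy = 32860.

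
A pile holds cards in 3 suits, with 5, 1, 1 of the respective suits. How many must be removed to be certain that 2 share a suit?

In the worst case you take as many as possible of each suit without reaching 2: 1 + 1 + 1 = 3.
The next one must give 2 of some suit, so 3 + 1 = 4.

4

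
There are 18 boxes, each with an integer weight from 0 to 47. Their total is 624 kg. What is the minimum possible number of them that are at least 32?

5

Suppose at most 18 − j of them reach 32; then j values are ≤ 31 and the rest ≤ 47.
The total is then ≤ 31·j + 47·(18 − j) = 846 − 16j. For this to be ≥ 624 we need j ≤ 13, so at least 18 − 13 = 5 must reach 32.
Exactly 5 works: 5 values at 47 and 13 at 31 total 638; lower one of the high values by 14 (still ≥ 32) to hit 624.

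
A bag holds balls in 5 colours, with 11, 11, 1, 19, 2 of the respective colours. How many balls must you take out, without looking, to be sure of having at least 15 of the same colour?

40

In the worst case you take as many as possible of each colour without reaching 15: 11 + 11 + 1 + 14 + 2 = 39.
The next one must give 15 of some colour, so 39 + 1 = 40.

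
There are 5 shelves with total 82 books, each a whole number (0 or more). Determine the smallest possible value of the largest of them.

The 5 values sum to 82, so their maximum is at least ⌈82/5⌉ = 17.
Equality holds with 2 values of 17 and 3 values of 16.

17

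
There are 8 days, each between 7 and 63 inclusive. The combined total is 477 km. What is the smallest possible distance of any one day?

To make one day as small as possible, make the other 7 as large as possible.
The other 7 contribute at most 7 × 63 = 441, leaving at least 477 − 441 = 36.
Since 36 ≥ 7, this is achievable: one at 36 and 7 at 63.

36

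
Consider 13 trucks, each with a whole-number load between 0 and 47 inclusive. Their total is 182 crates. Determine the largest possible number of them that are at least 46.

With k values at 46 or above and the rest at least 0, the sum is at least 0 + 46k.
Since the sum is 182, we need 46k ≤ 182, i.e. k ≤ 3.
k = 3 is achieved by 3 values at 46 and 10 at 0, total 138; add 44 to one value (staying below 46) to reach 182.

3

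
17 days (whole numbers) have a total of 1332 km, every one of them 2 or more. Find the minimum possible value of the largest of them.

If every one of the 17 were at most 78, the total would be at most 17 × 78 = 1326 < 1332.
Taking 11 copies of 78 and 6 copies of 79 gives exactly 1332, so 79 is attained.

79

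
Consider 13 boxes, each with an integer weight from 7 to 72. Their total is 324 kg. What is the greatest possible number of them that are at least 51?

5

Suppose k of them are at least 51. Those contribute at least 51 each and the other 13 − k at least 7 each.
So the total is at least 51k + 7(13 − k) = 91 + 44k. This must be ≤ 324, giving k ≤ 5.
k = 5 is achieved by 5 values at 51 and 8 at 7, total 311; add 13 to one value (staying below 51) to reach 324.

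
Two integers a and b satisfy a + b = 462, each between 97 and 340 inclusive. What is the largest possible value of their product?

With a + b fixed, ab peaks when the two are closest together.
Taking a = 231 and b = 231 (both in [97, 340]) gives ab = 53361.

53361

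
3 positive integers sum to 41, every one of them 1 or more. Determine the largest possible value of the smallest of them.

The 3 values sum to 41, so their minimum is at most ⌊41/3⌋ = 13.
Taking 1 copy of 13 and 2 copies of 14 gives exactly 41, so 13 is attained.

13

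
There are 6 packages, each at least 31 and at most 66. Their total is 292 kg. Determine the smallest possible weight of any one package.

Minimizing one value means maximizing the remaining 5.
The other 5 can take up 5 × 66 = 330 ≥ 292 − 31, so one package can sit at its floor of 31.
Achievable: one at 31 and the other 5 totalling 261, which fits since 5 × 31 ≤ 261 ≤ 5 × 66.

31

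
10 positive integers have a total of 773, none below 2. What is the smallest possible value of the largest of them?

If every one of the 10 were at most 77, the total would be at most 10 × 77 = 770 < 773.
Achievable: 3 of them at 78 and 7 at 77 total 773.

78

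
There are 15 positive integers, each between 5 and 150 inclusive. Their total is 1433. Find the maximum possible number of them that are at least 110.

With k values at 110 or above and the rest at least 5, the sum is at least 75 + 105k.
Since the sum is 1433, we need 105k ≤ 1358, i.e. k ≤ 12.
k = 12 is achieved by 12 values at 110 and 3 at 5, total 1335; add 98 to one value (staying below 110) to reach 1433.

12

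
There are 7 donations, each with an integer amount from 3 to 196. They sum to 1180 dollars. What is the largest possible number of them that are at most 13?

Each value at 13 or below falls at least 196 − 13 = 183 short of the ceiling 196.
The ceiling total is 7 × 196 = 1372, and we need 1180, so at most ⌊(1372 − 1180)/183⌋ = 1 can be that low.
k = 1 is achieved by 1 value at 13 and 6 at 196, total 1189; lower one of the 196's by 9 (still > 13) to reach 1180.

1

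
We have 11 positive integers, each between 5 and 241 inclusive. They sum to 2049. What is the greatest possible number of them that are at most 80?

3

Each value at 80 or below falls at least 241 − 80 = 161 short of the ceiling 241.
The ceiling total is 11 × 241 = 2651, and we need 2049, so at most ⌊(2651 − 2049)/161⌋ = 3 can be that low.
k = 3 is achieved by 3 values at 80 and 8 at 241, total 2168; lower one of the 241's by 119 (still > 80) to reach 2049.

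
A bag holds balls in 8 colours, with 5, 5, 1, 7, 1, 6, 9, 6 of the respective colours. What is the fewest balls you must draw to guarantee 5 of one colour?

In the worst case you take as many as possible of each colour without reaching 5: 4 + 4 + 1 + 4 + 1 + 4 + 4 + 4 = 26.
The next one must give 5 of some colour, so 26 + 1 = 27.

27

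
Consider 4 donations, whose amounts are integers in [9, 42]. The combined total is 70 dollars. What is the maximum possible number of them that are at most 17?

3

Suppose k of them are at most 17. Those contribute at most 17 each and the rest at most 42 each.
So the total is at most 17k + 42(4 − k) = 168 − 25k. This must still be ≥ 70, so k ≤ 3.
k = 3 is achieved by 3 values at 17 and 1 at 42, total 93; lower one of the 42's by 23 (still > 17) to reach 70.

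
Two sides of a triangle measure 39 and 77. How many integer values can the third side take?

The triangle inequality gives |39 − 77| < c < 39 + 77, i.e. 38 < c < 116.
So c can be any integer from 39 to 115: 77 values.

77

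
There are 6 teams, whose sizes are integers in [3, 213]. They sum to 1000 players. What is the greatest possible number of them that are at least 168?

With k values at 168 or above and the rest at least 3, the sum is at least 18 + 165k.
Since the sum is 1000, we need 165k ≤ 982, i.e. k ≤ 5.
k = 5 is achieved by 5 values at 168 and 1 at 3, total 843; add 157 to one value (staying below 168) to reach 1000.

5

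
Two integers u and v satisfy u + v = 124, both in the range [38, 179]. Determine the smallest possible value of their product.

3268

For a fixed sum, uv is smallest when u and v are as far apart as possible.
At the endpoint u = 38, v = 124 − 38 = 86, so uv = 38 × 86 = 3268.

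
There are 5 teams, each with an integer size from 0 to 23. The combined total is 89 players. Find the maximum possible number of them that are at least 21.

If k of the values are ≥ 21, the total is ≥ 21k + 0(5 − k).
Setting 21k + 0(5 − k) ≤ 89 gives 21k ≤ 89, so k ≤ 4.
k = 4 is achieved by 4 values at 21 and 1 at 0, total 84; add 5 to one value (staying below 21) to reach 89.

4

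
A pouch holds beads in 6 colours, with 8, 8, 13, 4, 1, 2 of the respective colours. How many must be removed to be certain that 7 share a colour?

26

In the worst case you take as many as possible of each colour without reaching 7: 6 + 6 + 6 + 4 + 1 + 2 = 25.
The next one must give 7 of some colour, so 25 + 1 = 26.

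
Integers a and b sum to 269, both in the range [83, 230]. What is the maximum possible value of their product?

18090

For a fixed sum, the product ab is largest when a and b are as close as possible.
Taking a = 134 and b = 135 (both in [83, 230]) gives ab = 18090.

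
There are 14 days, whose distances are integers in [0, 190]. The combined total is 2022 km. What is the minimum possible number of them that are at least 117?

Each value short of 117 is at most 116, costing at least 190 − 116 = 74 against the maximum total of 2660.
We can afford to lose at most 2660 − 2022 = 638, so at most ⌊638/74⌋ = 8 fall short, and at least 6 are ≥ 117.
Exactly 6 works: 6 values at 190 and 8 at 116 total 2068; lower one of the high values by 46 (still ≥ 117) to hit 2022.

6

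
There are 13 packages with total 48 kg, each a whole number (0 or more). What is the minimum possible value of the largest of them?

Some value must be at least ⌈48/13⌉ = 4, since 13 × 3 = 39 < 48.
Equality holds with 9 values of 4 and 4 values of 3.

4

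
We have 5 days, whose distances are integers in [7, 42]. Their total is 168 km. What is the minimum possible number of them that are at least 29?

2

Suppose at most 5 − j of them reach 29; then j values are ≤ 28 and the rest ≤ 42.
The total is then ≤ 28·j + 42·(5 − j) = 210 − 14j. For this to be ≥ 168 we need j ≤ 3, so at least 5 − 3 = 2 must reach 29.
Exactly 2 works: 2 values at 42 and 3 at 28 total 168.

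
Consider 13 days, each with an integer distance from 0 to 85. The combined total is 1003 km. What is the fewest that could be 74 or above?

Suppose at most 13 − j of them reach 74; then j values are ≤ 73 and the rest ≤ 85.
The total is then ≤ 73·j + 85·(13 − j) = 1105 − 12j. For this to be ≥ 1003 we need j ≤ 8, so at least 13 − 8 = 5 must reach 74.
Exactly 5 works: 5 values at 85 and 8 at 73 total 1009; lower one of the high values by 6 (still ≥ 74) to hit 1003.

5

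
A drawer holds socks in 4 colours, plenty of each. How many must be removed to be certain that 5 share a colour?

In the worst case you draw 4 of each of the 4 colours: 4 × 4 = 16.
One more forces 5 of some colour, so 16 + 1 = 17.

17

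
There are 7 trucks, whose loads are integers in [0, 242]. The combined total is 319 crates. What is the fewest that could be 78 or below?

3

Let j be the number exceeding 78. Then the total is ≥ 79·j + 0·(7 − j) = 0 + 79j.
So 79j ≤ 319 and j ≤ 4; hence at least 7 − 4 = 3 are ≤ 78.
Exactly 3 works: 3 values at 0 and 4 at 79 total 316; raise one of the low values by 3 (still ≤ 78) to hit 319.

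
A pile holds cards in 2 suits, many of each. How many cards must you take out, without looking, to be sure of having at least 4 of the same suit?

You could draw 3 of every suit without reaching 4 of any — 6 in all.
One more forces 4 of some suit, so 6 + 1 = 7.

7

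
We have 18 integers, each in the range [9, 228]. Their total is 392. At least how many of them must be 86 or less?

16

Let j be the number exceeding 86. Then the total is ≥ 87·j + 9·(18 − j) = 162 + 78j.
So 78j ≤ 230 and j ≤ 2; hence at least 18 − 2 = 16 are ≤ 86.
Exactly 16 works: 16 values at 9 and 2 at 87 total 318; raise one of the low values by 74 (still ≤ 86) to hit 392.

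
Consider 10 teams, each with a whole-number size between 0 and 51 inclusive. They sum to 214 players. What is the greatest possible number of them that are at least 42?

Suppose k of them are at least 42. Those contribute at least 42 each and the other 10 − k at least 0 each.
So the total is at least 42k + 0(10 − k) = 0 + 42k. This must be ≤ 214, giving k ≤ 5.
k = 5 is achieved by 5 values at 42 and 5 at 0, total 210; add 4 to one value (staying below 42) to reach 214.

5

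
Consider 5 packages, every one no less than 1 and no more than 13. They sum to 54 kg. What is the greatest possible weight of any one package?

13

Maximizing one value means minimizing the remaining 4.
The other 4 contribute at least 4 × 1 = 4, leaving at most 54 − 4 = 50.
But each package is capped at 13, so the maximum is 13.
Achievable: one at 13 and the other 4 totalling 41, which fits since 4 × 1 ≤ 41 ≤ 4 × 13.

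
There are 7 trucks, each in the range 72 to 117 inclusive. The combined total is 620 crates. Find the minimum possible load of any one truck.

Minimizing one value means maximizing the remaining 6.
The other 6 can take up 6 × 117 = 702 ≥ 620 − 72, so one truck can sit at its floor of 72.
Achievable: one at 72 and the other 6 totalling 548, which fits since 6 × 72 ≤ 548 ≤ 6 × 117.

72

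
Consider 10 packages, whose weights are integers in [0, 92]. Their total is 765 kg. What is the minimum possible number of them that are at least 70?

Each value short of 70 is at most 69, costing at least 92 − 69 = 23 against the maximum total of 920.
We can afford to lose at most 920 − 765 = 155, so at most ⌊155/23⌋ = 6 fall short, and at least 4 are ≥ 70.
Exactly 4 works: 4 values at 92 and 6 at 69 total 782; lower one of the high values by 17 (still ≥ 70) to hit 765.

4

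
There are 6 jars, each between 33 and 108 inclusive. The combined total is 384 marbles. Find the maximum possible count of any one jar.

To make one jar as large as possible, make the other 5 as small as possible.
The other 5 contribute at least 5 × 33 = 165, leaving at most 384 − 165 = 219.
But each jar is capped at 108, so the maximum is 108.
Achievable: one at 108 and the other 5 totalling 276, which fits since 5 × 33 ≤ 276 ≤ 5 × 108.

108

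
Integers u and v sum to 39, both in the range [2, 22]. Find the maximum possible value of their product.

With u + v fixed, uv peaks when the two are closest together.
Taking u = 19 and v = 20 (both in [2, 22]) gives uv = 380.

380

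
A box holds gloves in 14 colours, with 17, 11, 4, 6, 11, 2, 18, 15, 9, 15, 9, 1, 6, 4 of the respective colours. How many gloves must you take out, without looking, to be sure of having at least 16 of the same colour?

In the worst case you take as many as possible of each colour without reaching 16: 15 + 11 + 4 + 6 + 11 + 2 + 15 + 15 + 9 + 15 + 9 + 1 + 6 + 4 = 123.
The next one must give 16 of some colour, so 123 + 1 = 124.

124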